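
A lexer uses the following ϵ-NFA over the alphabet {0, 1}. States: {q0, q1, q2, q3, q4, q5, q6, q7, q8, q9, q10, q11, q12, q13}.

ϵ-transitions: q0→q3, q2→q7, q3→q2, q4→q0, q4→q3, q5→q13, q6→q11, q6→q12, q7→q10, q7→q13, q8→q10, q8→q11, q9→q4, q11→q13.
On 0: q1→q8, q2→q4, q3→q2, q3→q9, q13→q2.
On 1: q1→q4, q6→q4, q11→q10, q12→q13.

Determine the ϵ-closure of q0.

Start with {q0}.
From q0 via ϵ: add q3.
From q3 via ϵ: add q2.
From q2 via ϵ: add q7.
From q7 via ϵ: add q10, q13.
No new states can be added; the closed set is {q0, q2, q3, q7, q10, q13}.

{q0, q2, q3, q7, q10, q13}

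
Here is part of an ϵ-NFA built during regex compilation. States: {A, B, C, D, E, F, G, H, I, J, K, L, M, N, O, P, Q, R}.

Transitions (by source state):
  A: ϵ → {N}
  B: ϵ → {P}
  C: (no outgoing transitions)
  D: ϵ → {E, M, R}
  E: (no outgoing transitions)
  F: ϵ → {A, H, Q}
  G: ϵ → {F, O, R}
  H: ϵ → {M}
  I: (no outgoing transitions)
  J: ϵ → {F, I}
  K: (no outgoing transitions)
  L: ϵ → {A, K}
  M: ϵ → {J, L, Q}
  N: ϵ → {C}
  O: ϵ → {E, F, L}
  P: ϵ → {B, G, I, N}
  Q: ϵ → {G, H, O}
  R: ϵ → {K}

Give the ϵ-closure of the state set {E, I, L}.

{A, C, E, I, K, L, N}

Start with {E, I, L}.
From L via ϵ: add A, K.
From A via ϵ: add N.
From N via ϵ: add C.
No new states can be added; the closed set is {A, C, E, I, K, L, N}.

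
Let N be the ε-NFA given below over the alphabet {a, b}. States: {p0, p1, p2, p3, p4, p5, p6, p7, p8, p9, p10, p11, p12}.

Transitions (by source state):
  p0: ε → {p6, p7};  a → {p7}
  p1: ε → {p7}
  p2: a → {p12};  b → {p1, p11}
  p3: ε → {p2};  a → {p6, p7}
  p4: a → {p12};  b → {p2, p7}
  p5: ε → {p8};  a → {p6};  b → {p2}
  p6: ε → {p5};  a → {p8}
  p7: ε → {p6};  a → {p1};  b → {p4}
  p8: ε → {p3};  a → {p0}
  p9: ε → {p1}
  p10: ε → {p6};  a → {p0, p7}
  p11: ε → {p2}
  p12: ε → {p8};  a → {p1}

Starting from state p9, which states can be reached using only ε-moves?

Start with {p9}.
From p9 via ε: add p1.
From p1 via ε: add p7.
From p7 via ε: add p6.
From p6 via ε: add p5.
From p5 via ε: add p8.
From p8 via ε: add p3.
From p3 via ε: add p2.
No new states can be added; the closed set is {p1, p2, p3, p5, p6, p7, p8, p9}.

{p1, p2, p3, p5, p6, p7, p8, p9}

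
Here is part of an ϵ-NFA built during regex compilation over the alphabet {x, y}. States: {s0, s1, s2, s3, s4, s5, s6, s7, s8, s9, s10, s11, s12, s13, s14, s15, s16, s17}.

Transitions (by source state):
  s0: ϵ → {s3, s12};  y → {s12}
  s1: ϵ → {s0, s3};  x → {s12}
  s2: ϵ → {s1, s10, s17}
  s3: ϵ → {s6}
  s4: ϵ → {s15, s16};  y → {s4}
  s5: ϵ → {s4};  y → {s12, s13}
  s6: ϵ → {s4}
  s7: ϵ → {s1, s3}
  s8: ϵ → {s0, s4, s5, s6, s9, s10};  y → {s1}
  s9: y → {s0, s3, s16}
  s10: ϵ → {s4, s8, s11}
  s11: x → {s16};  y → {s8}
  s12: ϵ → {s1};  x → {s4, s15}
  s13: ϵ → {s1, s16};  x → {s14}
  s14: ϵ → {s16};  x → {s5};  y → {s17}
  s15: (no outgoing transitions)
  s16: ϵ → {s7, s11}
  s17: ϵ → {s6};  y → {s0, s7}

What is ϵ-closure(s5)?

Start with {s5}.
From s5 via ϵ: add s4.
From s4 via ϵ: add s15, s16.
From s16 via ϵ: add s7, s11.
From s7 via ϵ: add s1, s3.
From s1 via ϵ: add s0.
From s3 via ϵ: add s6.
From s0 via ϵ: add s12.
No new states can be added; the closed set is {s0, s1, s3, s4, s5, s6, s7, s11, s12, s15, s16}.

{s0, s1, s3, s4, s5, s6, s7, s11, s12, s15, s16}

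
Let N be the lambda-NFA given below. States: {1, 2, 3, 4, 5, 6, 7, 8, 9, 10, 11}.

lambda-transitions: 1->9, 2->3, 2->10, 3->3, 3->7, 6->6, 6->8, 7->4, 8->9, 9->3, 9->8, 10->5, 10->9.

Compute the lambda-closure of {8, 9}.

Start with {8, 9}.
From 9 via lambda: add 3.
From 3 via lambda: add 7.
From 7 via lambda: add 4.
No new states can be added; the closed set is {3, 4, 7, 8, 9}.

{3, 4, 7, 8, 9}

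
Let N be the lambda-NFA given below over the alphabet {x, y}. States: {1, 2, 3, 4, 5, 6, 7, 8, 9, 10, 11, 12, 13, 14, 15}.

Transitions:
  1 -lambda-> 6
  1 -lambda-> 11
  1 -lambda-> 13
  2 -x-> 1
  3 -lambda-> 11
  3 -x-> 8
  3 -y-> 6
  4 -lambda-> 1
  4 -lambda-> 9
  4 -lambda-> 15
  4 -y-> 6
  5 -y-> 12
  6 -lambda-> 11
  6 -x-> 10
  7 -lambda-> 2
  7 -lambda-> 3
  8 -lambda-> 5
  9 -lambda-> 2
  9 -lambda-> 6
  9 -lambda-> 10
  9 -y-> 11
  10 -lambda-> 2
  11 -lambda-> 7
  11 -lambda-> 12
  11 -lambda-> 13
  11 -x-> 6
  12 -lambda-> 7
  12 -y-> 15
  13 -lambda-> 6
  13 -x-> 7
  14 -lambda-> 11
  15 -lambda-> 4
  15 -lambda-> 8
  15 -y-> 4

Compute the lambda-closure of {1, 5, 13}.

{1, 2, 3, 5, 6, 7, 11, 12, 13}

Start with {1, 5, 13}.
From 1 via lambda: add 6, 11.
From 11 via lambda: add 7, 12.
From 7 via lambda: add 2, 3.
No new states can be added; the closed set is {1, 2, 3, 5, 6, 7, 11, 12, 13}.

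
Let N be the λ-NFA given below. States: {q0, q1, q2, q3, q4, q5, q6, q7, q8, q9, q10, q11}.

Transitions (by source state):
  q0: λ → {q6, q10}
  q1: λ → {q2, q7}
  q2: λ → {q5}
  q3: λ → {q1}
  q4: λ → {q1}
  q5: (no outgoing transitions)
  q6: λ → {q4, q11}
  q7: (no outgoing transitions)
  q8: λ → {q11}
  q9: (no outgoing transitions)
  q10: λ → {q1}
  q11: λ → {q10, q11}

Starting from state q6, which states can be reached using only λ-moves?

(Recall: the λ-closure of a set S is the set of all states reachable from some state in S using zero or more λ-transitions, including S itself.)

Start with {q6}.
From q6 via λ: add q4, q11.
From q4 via λ: add q1.
From q11 via λ: add q10.
From q1 via λ: add q2, q7.
From q2 via λ: add q5.
No new states can be added; the closed set is {q1, q2, q4, q5, q6, q7, q10, q11}.

{q1, q2, q4, q5, q6, q7, q10, q11}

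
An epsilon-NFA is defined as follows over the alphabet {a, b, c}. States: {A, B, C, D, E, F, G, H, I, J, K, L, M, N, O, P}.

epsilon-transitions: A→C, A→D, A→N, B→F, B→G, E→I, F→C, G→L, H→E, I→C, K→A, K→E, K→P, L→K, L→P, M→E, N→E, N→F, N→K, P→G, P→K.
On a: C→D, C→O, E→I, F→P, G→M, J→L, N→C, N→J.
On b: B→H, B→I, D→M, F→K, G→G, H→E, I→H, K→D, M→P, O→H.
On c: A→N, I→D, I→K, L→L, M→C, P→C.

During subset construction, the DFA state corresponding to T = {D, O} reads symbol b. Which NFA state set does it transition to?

D on b → {M}.
O on b → {H}.
Union after reading b: {H, M}.
Now take the epsilon-closure:
From H via epsilon: add E.
From E via epsilon: add I.
From I via epsilon: add C.
No new states can be added; the closed set is {C, E, H, I, M}.

{C, E, H, I, M}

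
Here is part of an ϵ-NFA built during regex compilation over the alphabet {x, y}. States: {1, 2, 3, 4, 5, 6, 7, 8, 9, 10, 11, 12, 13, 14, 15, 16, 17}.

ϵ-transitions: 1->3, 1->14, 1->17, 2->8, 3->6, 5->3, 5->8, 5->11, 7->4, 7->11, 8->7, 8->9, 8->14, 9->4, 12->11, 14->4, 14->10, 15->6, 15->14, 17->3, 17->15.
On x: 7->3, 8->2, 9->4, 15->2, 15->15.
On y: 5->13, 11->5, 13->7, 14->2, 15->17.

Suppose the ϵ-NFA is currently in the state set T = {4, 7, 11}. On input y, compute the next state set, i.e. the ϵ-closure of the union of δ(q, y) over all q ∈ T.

{3, 4, 5, 6, 7, 8, 9, 10, 11, 14}

11 on y → {5}.
No y-transition from 4, 7.
Union after reading y: {5}.
Now take the ϵ-closure:
From 5 via ϵ: add 3, 8, 11.
From 3 via ϵ: add 6.
From 8 via ϵ: add 7, 9, 14.
From 7 via ϵ: add 4.
From 14 via ϵ: add 10.
No new states can be added; the closed set is {3, 4, 5, 6, 7, 8, 9, 10, 11, 14}.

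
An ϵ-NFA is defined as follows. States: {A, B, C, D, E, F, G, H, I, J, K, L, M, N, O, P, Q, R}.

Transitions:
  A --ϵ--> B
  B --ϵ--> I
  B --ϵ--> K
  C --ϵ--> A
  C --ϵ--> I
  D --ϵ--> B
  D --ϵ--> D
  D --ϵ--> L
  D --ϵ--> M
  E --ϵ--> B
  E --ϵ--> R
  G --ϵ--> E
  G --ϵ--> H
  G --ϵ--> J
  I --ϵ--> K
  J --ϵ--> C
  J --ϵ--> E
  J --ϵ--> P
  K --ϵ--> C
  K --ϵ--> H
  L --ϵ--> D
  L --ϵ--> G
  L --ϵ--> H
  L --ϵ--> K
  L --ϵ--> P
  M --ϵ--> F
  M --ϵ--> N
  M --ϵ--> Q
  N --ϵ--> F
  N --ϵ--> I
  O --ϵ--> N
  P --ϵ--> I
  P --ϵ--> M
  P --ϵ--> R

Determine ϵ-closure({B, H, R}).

Start with {B, H, R}.
From B via ϵ: add I, K.
From K via ϵ: add C.
From C via ϵ: add A.
No new states can be added; the closed set is {A, B, C, H, I, K, R}.

{A, B, C, H, I, K, R}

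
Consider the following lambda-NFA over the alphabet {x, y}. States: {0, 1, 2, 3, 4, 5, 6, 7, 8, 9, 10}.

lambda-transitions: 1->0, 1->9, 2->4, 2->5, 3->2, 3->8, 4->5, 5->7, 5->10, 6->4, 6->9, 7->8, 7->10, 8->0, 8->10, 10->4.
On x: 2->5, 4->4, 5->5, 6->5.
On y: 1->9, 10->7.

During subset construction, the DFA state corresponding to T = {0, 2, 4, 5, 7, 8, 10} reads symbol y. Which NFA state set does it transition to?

10 on y → {7}.
No y-transition from 0, 2, 4, 5, 7, 8.
Union after reading y: {7}.
Now take the lambda-closure:
From 7 via lambda: add 8, 10.
From 8 via lambda: add 0.
From 10 via lambda: add 4.
From 4 via lambda: add 5.
No new states can be added; the closed set is {0, 4, 5, 7, 8, 10}.

{0, 4, 5, 7, 8, 10}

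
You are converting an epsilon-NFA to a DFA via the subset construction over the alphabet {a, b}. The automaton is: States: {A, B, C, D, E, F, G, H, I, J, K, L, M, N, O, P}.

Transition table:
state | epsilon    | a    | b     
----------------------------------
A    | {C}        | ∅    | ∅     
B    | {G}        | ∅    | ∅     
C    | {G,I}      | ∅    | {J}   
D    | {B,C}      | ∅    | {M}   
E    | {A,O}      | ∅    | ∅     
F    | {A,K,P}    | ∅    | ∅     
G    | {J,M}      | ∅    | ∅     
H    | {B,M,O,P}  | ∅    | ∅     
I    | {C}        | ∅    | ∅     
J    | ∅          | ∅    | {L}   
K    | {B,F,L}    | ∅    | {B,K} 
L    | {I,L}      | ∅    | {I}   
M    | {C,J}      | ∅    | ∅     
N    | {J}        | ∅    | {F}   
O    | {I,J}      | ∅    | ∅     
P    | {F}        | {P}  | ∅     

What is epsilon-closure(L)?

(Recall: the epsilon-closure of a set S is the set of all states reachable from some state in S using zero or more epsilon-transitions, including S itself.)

Start with {L}.
From L via epsilon: add I.
From I via epsilon: add C.
From C via epsilon: add G.
From G via epsilon: add J, M.
No new states can be added; the closed set is {C, G, I, J, L, M}.

{C, G, I, J, L, M}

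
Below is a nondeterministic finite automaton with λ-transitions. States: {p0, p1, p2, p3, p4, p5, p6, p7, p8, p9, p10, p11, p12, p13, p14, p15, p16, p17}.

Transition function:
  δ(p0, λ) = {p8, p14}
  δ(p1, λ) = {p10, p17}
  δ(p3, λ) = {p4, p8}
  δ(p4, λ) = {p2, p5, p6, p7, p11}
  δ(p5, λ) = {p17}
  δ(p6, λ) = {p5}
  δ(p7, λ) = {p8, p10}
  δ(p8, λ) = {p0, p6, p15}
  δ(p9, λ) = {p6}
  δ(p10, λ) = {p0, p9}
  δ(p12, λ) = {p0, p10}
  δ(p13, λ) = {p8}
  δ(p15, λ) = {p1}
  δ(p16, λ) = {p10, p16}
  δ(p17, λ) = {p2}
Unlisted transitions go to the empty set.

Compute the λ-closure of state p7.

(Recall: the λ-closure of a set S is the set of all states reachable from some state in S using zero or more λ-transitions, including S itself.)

Start with {p7}.
From p7 via λ: add p8, p10.
From p8 via λ: add p0, p6, p15.
From p10 via λ: add p9.
From p0 via λ: add p14.
From p6 via λ: add p5.
From p15 via λ: add p1.
From p1 via λ: add p17.
From p17 via λ: add p2.
No new states can be added; the closed set is {p0, p1, p2, p5, p6, p7, p8, p9, p10, p14, p15, p17}.

{p0, p1, p2, p5, p6, p7, p8, p9, p10, p14, p15, p17}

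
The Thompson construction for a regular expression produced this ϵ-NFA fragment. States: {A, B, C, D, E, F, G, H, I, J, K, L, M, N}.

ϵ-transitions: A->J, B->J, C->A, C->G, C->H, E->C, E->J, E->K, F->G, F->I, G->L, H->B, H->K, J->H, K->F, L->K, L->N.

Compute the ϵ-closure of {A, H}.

Start with {A, H}.
From A via ϵ: add J.
From H via ϵ: add B, K.
From K via ϵ: add F.
From F via ϵ: add G, I.
From G via ϵ: add L.
From L via ϵ: add N.
No new states can be added; the closed set is {A, B, F, G, H, I, J, K, L, N}.

{A, B, F, G, H, I, J, K, L, N}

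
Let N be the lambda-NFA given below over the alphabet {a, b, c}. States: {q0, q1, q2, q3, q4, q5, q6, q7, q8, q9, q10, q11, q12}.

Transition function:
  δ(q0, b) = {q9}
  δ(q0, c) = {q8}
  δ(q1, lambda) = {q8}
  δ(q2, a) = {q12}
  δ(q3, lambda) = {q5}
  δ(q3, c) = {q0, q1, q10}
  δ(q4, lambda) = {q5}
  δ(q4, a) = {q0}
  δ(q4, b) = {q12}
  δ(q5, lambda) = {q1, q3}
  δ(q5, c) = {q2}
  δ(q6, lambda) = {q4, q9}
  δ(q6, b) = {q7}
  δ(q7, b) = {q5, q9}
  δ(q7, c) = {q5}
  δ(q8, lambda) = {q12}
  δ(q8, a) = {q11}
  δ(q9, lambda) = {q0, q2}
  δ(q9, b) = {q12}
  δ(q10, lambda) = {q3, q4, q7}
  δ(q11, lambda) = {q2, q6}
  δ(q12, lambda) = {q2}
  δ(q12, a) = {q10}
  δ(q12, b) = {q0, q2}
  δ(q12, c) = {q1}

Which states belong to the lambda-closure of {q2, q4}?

Start with {q2, q4}.
From q4 via lambda: add q5.
From q5 via lambda: add q1, q3.
From q1 via lambda: add q8.
From q8 via lambda: add q12.
No new states can be added; the closed set is {q1, q2, q3, q4, q5, q8, q12}.

{q1, q2, q3, q4, q5, q8, q12}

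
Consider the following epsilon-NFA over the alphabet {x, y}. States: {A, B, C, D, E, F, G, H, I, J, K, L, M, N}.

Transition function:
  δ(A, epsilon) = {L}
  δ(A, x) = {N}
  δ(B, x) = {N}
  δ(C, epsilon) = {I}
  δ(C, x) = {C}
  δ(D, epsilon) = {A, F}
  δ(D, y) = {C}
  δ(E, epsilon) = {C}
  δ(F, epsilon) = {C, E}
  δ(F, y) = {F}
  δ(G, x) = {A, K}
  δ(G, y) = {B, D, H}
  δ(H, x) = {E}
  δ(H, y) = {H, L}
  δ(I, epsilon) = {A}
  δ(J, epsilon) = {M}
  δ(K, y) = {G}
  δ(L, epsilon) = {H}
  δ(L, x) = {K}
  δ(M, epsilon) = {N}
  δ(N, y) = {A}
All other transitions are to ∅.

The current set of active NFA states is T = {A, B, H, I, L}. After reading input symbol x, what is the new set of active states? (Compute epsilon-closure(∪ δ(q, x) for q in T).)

{A, C, E, H, I, K, L, N}

A on x → {N}.
B on x → {N}.
H on x → {E}.
L on x → {K}.
No x-transition from I.
Union after reading x: {E, K, N}.
Now take the epsilon-closure:
From E via epsilon: add C.
From C via epsilon: add I.
From I via epsilon: add A.
From A via epsilon: add L.
From L via epsilon: add H.
No new states can be added; the closed set is {A, C, E, H, I, K, L, N}.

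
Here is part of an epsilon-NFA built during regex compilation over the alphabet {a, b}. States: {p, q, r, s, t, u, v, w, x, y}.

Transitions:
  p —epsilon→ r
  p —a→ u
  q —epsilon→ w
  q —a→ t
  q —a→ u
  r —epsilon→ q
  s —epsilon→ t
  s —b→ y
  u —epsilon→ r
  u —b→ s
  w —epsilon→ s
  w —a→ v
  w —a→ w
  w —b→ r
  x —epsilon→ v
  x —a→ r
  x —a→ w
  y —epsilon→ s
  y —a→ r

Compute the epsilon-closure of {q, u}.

{q, r, s, t, u, w}

Start with {q, u}.
From q via epsilon: add w.
From u via epsilon: add r.
From w via epsilon: add s.
From s via epsilon: add t.
No new states can be added; the closed set is {q, r, s, t, u, w}.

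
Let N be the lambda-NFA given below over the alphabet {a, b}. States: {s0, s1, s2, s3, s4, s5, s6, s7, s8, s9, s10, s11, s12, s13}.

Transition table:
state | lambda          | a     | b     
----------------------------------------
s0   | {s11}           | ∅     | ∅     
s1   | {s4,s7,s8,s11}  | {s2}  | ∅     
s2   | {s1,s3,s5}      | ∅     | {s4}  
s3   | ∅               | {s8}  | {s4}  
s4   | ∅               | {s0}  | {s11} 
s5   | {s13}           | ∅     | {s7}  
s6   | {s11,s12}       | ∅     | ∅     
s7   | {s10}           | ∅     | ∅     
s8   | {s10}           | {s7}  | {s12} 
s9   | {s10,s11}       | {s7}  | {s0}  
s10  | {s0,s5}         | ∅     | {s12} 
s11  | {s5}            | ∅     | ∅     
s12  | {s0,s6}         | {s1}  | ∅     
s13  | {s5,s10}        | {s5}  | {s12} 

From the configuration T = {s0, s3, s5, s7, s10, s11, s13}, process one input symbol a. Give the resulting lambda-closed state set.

s3 on a → {s8}.
s13 on a → {s5}.
No a-transition from s0, s5, s7, s10, s11.
Union after reading a: {s5, s8}.
Now take the lambda-closure:
From s5 via lambda: add s13.
From s8 via lambda: add s10.
From s10 via lambda: add s0.
From s0 via lambda: add s11.
No new states can be added; the closed set is {s0, s5, s8, s10, s11, s13}.

{s0, s5, s8, s10, s11, s13}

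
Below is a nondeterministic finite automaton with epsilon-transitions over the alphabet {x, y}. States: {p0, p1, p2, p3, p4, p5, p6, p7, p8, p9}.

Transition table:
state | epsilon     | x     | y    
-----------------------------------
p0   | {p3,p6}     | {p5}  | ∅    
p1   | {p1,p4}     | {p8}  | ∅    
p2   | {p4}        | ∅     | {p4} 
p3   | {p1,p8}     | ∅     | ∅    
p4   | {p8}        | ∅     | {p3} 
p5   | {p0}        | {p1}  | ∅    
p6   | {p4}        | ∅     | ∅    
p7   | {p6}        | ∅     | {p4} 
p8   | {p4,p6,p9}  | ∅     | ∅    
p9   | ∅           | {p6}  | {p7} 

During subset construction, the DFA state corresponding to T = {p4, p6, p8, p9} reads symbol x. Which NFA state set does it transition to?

{p4, p6, p8, p9}

p9 on x → {p6}.
No x-transition from p4, p6, p8.
Union after reading x: {p6}.
Now take the epsilon-closure:
From p6 via epsilon: add p4.
From p4 via epsilon: add p8.
From p8 via epsilon: add p9.
No new states can be added; the closed set is {p4, p6, p8, p9}.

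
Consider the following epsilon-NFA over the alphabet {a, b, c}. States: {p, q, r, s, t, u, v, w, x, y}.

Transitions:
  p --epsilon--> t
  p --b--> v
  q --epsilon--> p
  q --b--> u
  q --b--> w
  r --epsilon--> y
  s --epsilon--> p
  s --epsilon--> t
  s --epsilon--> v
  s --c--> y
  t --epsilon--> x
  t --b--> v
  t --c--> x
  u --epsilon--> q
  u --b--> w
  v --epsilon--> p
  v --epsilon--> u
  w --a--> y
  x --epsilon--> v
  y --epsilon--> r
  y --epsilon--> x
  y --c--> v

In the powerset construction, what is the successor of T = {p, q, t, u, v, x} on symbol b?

{p, q, t, u, v, w, x}

p on b → {v}.
q on b → {u, w}.
t on b → {v}.
u on b → {w}.
No b-transition from v, x.
Union after reading b: {u, v, w}.
Now take the epsilon-closure:
From u via epsilon: add q.
From v via epsilon: add p.
From p via epsilon: add t.
From t via epsilon: add x.
No new states can be added; the closed set is {p, q, t, u, v, w, x}.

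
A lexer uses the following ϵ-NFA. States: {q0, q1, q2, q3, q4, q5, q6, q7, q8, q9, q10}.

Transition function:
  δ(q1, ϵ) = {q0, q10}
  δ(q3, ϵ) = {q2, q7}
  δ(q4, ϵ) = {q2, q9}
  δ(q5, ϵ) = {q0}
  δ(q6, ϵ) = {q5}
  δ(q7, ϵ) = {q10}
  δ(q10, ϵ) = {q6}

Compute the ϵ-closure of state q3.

{q0, q2, q3, q5, q6, q7, q10}

Start with {q3}.
From q3 via ϵ: add q2, q7.
From q7 via ϵ: add q10.
From q10 via ϵ: add q6.
From q6 via ϵ: add q5.
From q5 via ϵ: add q0.
No new states can be added; the closed set is {q0, q2, q3, q5, q6, q7, q10}.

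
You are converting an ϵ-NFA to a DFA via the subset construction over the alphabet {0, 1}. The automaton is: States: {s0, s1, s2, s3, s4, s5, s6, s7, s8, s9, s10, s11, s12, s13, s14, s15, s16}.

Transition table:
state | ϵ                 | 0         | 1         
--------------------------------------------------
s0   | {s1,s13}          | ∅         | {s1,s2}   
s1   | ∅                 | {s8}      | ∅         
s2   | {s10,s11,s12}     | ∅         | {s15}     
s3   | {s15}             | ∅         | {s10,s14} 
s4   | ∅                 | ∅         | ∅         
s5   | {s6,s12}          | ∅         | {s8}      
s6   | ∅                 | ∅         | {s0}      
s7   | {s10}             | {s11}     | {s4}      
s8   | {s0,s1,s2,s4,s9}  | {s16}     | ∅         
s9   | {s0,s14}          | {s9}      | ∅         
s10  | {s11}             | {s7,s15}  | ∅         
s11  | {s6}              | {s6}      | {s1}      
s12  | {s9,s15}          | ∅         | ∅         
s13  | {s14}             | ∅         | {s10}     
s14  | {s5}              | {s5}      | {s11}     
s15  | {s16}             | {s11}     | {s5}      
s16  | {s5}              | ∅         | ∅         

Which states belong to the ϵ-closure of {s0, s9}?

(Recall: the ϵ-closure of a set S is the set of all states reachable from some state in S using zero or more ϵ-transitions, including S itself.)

{s0, s1, s5, s6, s9, s12, s13, s14, s15, s16}

Start with {s0, s9}.
From s0 via ϵ: add s1, s13.
From s9 via ϵ: add s14.
From s14 via ϵ: add s5.
From s5 via ϵ: add s6, s12.
From s12 via ϵ: add s15.
From s15 via ϵ: add s16.
No new states can be added; the closed set is {s0, s1, s5, s6, s9, s12, s13, s14, s15, s16}.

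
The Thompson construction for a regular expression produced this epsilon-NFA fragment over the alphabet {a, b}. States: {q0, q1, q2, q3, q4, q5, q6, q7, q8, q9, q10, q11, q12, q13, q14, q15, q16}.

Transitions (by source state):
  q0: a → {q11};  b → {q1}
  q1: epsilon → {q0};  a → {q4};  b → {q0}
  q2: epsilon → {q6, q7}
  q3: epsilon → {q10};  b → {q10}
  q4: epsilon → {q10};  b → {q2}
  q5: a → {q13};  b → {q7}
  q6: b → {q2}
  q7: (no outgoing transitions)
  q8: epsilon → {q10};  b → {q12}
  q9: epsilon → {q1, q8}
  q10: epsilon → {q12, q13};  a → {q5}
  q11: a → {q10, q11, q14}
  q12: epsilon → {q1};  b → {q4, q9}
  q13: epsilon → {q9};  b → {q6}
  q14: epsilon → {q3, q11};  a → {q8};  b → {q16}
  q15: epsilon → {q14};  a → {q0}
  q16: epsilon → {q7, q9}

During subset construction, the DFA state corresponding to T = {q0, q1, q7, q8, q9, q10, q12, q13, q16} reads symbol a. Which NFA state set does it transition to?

q0 on a → {q11}.
q1 on a → {q4}.
q10 on a → {q5}.
No a-transition from q7, q8, q9, q12, q13, q16.
Union after reading a: {q4, q5, q11}.
Now take the epsilon-closure:
From q4 via epsilon: add q10.
From q10 via epsilon: add q12, q13.
From q12 via epsilon: add q1.
From q13 via epsilon: add q9.
From q1 via epsilon: add q0.
From q9 via epsilon: add q8.
No new states can be added; the closed set is {q0, q1, q4, q5, q8, q9, q10, q11, q12, q13}.

{q0, q1, q4, q5, q8, q9, q10, q11, q12, q13}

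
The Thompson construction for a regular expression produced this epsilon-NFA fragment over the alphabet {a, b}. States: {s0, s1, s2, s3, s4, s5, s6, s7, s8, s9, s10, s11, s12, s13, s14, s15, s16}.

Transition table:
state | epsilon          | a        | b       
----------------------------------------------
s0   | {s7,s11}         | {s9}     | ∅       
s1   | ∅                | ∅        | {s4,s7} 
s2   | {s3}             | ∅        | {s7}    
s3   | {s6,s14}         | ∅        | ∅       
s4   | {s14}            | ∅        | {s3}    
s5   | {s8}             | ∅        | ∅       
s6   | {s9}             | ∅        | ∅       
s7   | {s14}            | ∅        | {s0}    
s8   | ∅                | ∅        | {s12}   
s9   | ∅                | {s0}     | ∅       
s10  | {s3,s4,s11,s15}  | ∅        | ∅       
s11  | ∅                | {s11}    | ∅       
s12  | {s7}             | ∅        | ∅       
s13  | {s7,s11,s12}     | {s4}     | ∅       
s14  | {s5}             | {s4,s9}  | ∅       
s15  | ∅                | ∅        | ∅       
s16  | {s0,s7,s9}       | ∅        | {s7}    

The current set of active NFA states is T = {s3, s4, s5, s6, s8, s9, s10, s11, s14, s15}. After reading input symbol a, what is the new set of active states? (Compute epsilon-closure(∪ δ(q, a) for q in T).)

s9 on a → {s0}.
s11 on a → {s11}.
s14 on a → {s4, s9}.
No a-transition from s3, s4, s5, s6, s8, s10, s15.
Union after reading a: {s0, s4, s9, s11}.
Now take the epsilon-closure:
From s0 via epsilon: add s7.
From s4 via epsilon: add s14.
From s14 via epsilon: add s5.
From s5 via epsilon: add s8.
No new states can be added; the closed set is {s0, s4, s5, s7, s8, s9, s11, s14}.

{s0, s4, s5, s7, s8, s9, s11, s14}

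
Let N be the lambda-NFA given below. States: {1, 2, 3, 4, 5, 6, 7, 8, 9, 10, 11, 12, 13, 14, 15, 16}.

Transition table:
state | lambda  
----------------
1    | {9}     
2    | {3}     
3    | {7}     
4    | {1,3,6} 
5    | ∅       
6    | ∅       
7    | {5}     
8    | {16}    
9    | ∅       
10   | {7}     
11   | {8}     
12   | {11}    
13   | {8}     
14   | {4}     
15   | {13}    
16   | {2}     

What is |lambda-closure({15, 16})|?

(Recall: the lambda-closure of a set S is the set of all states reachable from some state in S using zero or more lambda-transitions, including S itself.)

Start with {15, 16}.
From 15 via lambda: add 13.
From 16 via lambda: add 2.
From 2 via lambda: add 3.
From 13 via lambda: add 8.
From 3 via lambda: add 7.
From 7 via lambda: add 5.
lambda-closure = {2, 3, 5, 7, 8, 13, 15, 16}, which has 8 states.

8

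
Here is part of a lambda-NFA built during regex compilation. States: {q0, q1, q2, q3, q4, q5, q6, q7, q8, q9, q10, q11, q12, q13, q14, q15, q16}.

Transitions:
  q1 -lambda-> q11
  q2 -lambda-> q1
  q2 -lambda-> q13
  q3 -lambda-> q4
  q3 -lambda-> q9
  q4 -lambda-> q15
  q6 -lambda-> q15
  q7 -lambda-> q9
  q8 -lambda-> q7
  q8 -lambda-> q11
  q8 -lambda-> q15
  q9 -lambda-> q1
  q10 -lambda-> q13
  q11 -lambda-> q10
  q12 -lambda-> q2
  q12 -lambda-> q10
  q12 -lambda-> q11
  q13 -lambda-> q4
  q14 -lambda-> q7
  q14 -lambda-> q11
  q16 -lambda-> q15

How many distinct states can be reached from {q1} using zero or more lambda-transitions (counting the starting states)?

Start with {q1}.
From q1 via lambda: add q11.
From q11 via lambda: add q10.
From q10 via lambda: add q13.
From q13 via lambda: add q4.
From q4 via lambda: add q15.
lambda-closure = {q1, q4, q10, q11, q13, q15}, which has 6 states.

6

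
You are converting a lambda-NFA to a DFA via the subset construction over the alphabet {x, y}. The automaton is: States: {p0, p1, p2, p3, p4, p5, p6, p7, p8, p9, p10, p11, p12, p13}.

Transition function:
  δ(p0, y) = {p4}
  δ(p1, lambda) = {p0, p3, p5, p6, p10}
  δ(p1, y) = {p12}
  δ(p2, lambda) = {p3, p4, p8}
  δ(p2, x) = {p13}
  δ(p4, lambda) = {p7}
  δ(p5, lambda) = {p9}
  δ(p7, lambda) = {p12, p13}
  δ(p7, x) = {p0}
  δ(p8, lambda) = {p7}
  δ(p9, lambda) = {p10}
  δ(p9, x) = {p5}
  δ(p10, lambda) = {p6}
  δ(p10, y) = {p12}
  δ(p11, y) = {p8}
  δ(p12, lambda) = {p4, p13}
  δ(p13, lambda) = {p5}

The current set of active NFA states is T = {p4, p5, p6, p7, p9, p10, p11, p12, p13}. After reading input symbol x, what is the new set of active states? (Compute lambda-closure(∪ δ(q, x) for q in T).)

{p0, p5, p6, p9, p10}

p7 on x → {p0}.
p9 on x → {p5}.
No x-transition from p4, p5, p6, p10, p11, p12, p13.
Union after reading x: {p0, p5}.
Now take the lambda-closure:
From p5 via lambda: add p9.
From p9 via lambda: add p10.
From p10 via lambda: add p6.
No new states can be added; the closed set is {p0, p5, p6, p9, p10}.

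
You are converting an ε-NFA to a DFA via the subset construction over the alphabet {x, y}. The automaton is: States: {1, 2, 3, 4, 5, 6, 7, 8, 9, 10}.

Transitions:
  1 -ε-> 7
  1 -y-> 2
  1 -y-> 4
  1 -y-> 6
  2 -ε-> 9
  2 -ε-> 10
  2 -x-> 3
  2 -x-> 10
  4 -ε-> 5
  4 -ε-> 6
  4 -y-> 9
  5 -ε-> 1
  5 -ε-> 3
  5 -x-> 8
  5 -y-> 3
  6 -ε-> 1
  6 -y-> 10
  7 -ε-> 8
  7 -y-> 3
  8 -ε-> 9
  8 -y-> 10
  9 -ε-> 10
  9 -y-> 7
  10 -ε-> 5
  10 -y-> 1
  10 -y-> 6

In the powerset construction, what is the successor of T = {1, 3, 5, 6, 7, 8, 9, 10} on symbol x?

5 on x → {8}.
No x-transition from 1, 3, 6, 7, 8, 9, 10.
Union after reading x: {8}.
Now take the ε-closure:
From 8 via ε: add 9.
From 9 via ε: add 10.
From 10 via ε: add 5.
From 5 via ε: add 1, 3.
From 1 via ε: add 7.
No new states can be added; the closed set is {1, 3, 5, 7, 8, 9, 10}.

{1, 3, 5, 7, 8, 9, 10}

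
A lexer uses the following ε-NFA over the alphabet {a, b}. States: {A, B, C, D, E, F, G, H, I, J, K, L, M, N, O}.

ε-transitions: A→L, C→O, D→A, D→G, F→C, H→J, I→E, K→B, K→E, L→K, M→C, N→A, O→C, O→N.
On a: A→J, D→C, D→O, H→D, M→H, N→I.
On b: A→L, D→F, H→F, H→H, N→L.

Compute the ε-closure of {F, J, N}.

Start with {F, J, N}.
From F via ε: add C.
From N via ε: add A.
From A via ε: add L.
From C via ε: add O.
From L via ε: add K.
From K via ε: add B, E.
No new states can be added; the closed set is {A, B, C, E, F, J, K, L, N, O}.

{A, B, C, E, F, J, K, L, N, O}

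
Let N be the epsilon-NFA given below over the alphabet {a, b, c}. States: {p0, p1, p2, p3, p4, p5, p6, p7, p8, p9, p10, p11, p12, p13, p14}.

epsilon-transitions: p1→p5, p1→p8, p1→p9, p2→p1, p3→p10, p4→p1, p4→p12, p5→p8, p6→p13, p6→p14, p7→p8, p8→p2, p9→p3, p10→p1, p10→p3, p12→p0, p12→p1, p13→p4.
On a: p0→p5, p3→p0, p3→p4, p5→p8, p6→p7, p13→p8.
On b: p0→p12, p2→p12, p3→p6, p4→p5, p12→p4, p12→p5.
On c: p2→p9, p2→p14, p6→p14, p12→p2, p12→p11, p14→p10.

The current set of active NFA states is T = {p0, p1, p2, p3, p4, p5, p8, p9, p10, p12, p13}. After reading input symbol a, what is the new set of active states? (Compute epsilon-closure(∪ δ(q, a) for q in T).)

{p0, p1, p2, p3, p4, p5, p8, p9, p10, p12}

p0 on a → {p5}.
p3 on a → {p0, p4}.
p5 on a → {p8}.
p13 on a → {p8}.
No a-transition from p1, p2, p4, p8, p9, p10, p12.
Union after reading a: {p0, p4, p5, p8}.
Now take the epsilon-closure:
From p4 via epsilon: add p1, p12.
From p8 via epsilon: add p2.
From p1 via epsilon: add p9.
From p9 via epsilon: add p3.
From p3 via epsilon: add p10.
No new states can be added; the closed set is {p0, p1, p2, p3, p4, p5, p8, p9, p10, p12}.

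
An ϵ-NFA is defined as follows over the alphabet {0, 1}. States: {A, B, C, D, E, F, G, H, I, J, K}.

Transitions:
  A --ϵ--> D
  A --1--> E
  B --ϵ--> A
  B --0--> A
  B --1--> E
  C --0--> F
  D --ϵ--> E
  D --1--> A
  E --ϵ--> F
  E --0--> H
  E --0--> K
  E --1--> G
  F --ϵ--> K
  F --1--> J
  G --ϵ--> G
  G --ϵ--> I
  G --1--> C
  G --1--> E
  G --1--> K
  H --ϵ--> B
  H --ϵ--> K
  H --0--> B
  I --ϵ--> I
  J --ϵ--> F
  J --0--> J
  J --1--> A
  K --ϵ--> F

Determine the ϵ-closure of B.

{A, B, D, E, F, K}

Start with {B}.
From B via ϵ: add A.
From A via ϵ: add D.
From D via ϵ: add E.
From E via ϵ: add F.
From F via ϵ: add K.
No new states can be added; the closed set is {A, B, D, E, F, K}.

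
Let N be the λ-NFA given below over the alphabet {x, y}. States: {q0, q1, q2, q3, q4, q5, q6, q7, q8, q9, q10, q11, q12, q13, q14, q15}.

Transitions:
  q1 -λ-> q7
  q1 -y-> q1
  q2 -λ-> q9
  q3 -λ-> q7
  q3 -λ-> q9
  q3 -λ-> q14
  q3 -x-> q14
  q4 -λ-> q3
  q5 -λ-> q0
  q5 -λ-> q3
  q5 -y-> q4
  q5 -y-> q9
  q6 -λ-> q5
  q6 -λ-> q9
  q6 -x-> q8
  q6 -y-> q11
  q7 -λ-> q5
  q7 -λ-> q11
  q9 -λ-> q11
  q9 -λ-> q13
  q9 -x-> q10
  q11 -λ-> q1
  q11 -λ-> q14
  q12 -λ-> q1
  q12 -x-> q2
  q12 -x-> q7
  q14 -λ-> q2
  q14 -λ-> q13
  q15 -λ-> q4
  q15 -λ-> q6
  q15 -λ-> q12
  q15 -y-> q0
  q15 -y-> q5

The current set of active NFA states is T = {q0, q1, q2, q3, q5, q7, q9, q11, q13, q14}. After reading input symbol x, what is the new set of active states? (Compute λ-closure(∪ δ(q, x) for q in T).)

q3 on x → {q14}.
q9 on x → {q10}.
No x-transition from q0, q1, q2, q5, q7, q11, q13, q14.
Union after reading x: {q10, q14}.
Now take the λ-closure:
From q14 via λ: add q2, q13.
From q2 via λ: add q9.
From q9 via λ: add q11.
From q11 via λ: add q1.
From q1 via λ: add q7.
From q7 via λ: add q5.
From q5 via λ: add q0, q3.
No new states can be added; the closed set is {q0, q1, q2, q3, q5, q7, q9, q10, q11, q13, q14}.

{q0, q1, q2, q3, q5, q7, q9, q10, q11, q13, q14}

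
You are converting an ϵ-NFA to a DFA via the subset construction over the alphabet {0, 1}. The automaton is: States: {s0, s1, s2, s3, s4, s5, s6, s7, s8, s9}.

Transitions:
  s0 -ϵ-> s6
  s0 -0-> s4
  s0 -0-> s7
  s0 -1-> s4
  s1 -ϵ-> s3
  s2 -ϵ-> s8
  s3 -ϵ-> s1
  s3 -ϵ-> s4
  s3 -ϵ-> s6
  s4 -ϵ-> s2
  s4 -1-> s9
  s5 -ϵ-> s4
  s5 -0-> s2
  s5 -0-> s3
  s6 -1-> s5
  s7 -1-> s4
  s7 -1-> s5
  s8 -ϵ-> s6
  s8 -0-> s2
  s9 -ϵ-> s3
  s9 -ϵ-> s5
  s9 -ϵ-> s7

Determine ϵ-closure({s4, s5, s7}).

Start with {s4, s5, s7}.
From s4 via ϵ: add s2.
From s2 via ϵ: add s8.
From s8 via ϵ: add s6.
No new states can be added; the closed set is {s2, s4, s5, s6, s7, s8}.

{s2, s4, s5, s6, s7, s8}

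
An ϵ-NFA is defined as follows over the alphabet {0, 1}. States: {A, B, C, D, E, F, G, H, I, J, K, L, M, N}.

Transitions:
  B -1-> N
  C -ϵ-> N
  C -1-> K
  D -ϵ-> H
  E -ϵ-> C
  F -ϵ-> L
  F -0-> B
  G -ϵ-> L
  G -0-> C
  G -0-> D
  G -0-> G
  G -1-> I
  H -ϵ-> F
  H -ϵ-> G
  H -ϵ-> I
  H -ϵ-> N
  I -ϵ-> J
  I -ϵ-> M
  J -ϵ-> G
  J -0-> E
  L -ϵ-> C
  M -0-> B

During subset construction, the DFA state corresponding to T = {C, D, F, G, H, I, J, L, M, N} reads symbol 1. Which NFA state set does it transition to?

C on 1 → {K}.
G on 1 → {I}.
No 1-transition from D, F, H, I, J, L, M, N.
Union after reading 1: {I, K}.
Now take the ϵ-closure:
From I via ϵ: add J, M.
From J via ϵ: add G.
From G via ϵ: add L.
From L via ϵ: add C.
From C via ϵ: add N.
No new states can be added; the closed set is {C, G, I, J, K, L, M, N}.

{C, G, I, J, K, L, M, N}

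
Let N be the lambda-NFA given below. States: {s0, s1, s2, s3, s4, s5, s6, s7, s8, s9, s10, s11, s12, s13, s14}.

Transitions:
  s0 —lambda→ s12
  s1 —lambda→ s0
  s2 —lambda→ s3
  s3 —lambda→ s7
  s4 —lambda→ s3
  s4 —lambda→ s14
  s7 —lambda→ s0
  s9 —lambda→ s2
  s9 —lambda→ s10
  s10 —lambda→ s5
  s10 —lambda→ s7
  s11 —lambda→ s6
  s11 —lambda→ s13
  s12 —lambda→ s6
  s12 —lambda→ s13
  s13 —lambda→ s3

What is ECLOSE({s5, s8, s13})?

Start with {s5, s8, s13}.
From s13 via lambda: add s3.
From s3 via lambda: add s7.
From s7 via lambda: add s0.
From s0 via lambda: add s12.
From s12 via lambda: add s6.
No new states can be added; the closed set is {s0, s3, s5, s6, s7, s8, s12, s13}.

{s0, s3, s5, s6, s7, s8, s12, s13}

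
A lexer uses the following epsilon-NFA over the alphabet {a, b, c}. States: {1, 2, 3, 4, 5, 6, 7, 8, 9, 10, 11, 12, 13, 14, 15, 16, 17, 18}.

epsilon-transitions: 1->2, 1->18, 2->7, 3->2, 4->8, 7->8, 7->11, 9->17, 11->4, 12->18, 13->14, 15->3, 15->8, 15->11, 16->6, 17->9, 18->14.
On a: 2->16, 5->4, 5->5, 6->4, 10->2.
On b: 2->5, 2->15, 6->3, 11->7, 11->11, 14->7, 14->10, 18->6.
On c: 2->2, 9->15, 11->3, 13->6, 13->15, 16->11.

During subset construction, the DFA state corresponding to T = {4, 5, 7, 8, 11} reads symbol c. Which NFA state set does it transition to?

{2, 3, 4, 7, 8, 11}

11 on c → {3}.
No c-transition from 4, 5, 7, 8.
Union after reading c: {3}.
Now take the epsilon-closure:
From 3 via epsilon: add 2.
From 2 via epsilon: add 7.
From 7 via epsilon: add 8, 11.
From 11 via epsilon: add 4.
No new states can be added; the closed set is {2, 3, 4, 7, 8, 11}.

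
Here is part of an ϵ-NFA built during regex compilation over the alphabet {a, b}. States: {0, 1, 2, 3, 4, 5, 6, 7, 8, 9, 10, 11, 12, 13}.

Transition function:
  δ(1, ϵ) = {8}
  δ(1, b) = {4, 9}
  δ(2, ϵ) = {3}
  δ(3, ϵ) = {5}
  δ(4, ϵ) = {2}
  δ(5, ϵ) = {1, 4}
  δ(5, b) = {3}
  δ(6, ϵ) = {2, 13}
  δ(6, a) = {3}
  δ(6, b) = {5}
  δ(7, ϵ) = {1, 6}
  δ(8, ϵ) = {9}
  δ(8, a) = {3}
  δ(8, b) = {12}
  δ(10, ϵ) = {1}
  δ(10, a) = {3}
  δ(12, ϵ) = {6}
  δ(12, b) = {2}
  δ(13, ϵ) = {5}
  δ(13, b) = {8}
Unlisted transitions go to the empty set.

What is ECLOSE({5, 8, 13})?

Start with {5, 8, 13}.
From 5 via ϵ: add 1, 4.
From 8 via ϵ: add 9.
From 4 via ϵ: add 2.
From 2 via ϵ: add 3.
No new states can be added; the closed set is {1, 2, 3, 4, 5, 8, 9, 13}.

{1, 2, 3, 4, 5, 8, 9, 13}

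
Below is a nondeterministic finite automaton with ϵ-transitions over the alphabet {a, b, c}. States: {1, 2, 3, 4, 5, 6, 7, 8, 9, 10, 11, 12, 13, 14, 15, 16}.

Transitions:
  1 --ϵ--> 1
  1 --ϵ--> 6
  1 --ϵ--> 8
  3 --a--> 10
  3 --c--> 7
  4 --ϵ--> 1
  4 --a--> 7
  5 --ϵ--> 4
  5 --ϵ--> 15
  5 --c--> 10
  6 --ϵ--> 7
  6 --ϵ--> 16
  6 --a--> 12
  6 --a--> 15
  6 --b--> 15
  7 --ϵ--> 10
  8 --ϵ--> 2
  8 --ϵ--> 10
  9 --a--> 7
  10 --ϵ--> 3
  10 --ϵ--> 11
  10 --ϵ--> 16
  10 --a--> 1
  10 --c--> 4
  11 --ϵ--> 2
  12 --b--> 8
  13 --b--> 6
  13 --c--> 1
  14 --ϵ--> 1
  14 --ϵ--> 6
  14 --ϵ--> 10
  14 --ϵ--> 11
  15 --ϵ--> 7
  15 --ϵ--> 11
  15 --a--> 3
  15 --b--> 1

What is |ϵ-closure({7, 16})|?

Start with {7, 16}.
From 7 via ϵ: add 10.
From 10 via ϵ: add 3, 11.
From 11 via ϵ: add 2.
ϵ-closure = {2, 3, 7, 10, 11, 16}, which has 6 states.

6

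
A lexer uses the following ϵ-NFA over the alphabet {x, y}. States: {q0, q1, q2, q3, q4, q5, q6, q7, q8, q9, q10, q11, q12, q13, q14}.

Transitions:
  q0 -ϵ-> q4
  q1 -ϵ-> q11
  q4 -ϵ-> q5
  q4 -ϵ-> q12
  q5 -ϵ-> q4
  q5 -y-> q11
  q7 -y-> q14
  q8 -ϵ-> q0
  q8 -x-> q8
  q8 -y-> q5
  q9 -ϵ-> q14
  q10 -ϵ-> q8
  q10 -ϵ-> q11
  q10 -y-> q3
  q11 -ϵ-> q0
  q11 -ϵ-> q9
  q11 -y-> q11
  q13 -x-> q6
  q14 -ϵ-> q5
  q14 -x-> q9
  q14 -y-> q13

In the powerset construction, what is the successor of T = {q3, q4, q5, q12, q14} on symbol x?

{q4, q5, q9, q12, q14}

q14 on x → {q9}.
No x-transition from q3, q4, q5, q12.
Union after reading x: {q9}.
Now take the ϵ-closure:
From q9 via ϵ: add q14.
From q14 via ϵ: add q5.
From q5 via ϵ: add q4.
From q4 via ϵ: add q12.
No new states can be added; the closed set is {q4, q5, q9, q12, q14}.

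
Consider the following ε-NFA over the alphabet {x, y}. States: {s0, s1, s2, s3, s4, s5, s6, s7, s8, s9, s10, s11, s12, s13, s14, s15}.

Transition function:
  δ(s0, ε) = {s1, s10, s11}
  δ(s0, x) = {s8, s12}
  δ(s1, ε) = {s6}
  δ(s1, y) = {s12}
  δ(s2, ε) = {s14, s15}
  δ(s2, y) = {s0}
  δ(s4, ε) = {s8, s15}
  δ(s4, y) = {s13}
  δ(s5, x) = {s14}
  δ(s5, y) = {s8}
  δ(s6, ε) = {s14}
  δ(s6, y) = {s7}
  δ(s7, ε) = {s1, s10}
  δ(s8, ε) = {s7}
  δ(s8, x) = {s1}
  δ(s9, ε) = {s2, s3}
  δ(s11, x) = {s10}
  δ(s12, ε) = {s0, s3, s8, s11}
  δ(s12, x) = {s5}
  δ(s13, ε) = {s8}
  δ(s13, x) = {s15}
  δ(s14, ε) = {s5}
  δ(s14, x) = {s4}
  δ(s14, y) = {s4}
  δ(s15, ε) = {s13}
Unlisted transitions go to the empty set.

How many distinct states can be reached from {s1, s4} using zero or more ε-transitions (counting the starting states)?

10

Start with {s1, s4}.
From s1 via ε: add s6.
From s4 via ε: add s8, s15.
From s6 via ε: add s14.
From s8 via ε: add s7.
From s15 via ε: add s13.
From s7 via ε: add s10.
From s14 via ε: add s5.
ε-closure = {s1, s4, s5, s6, s7, s8, s10, s13, s14, s15}, which has 10 states.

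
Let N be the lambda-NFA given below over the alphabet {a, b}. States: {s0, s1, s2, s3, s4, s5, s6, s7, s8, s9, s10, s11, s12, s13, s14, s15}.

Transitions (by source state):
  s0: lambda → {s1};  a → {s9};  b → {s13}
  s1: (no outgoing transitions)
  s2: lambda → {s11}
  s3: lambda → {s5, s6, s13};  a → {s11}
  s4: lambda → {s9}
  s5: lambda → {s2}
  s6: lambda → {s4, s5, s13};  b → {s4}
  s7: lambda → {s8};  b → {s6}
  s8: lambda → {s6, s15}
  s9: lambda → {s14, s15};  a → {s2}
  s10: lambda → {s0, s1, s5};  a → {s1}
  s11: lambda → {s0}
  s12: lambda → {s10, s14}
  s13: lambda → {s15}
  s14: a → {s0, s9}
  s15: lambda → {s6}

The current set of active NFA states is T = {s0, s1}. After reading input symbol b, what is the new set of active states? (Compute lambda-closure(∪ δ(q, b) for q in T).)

{s0, s1, s2, s4, s5, s6, s9, s11, s13, s14, s15}

s0 on b → {s13}.
No b-transition from s1.
Union after reading b: {s13}.
Now take the lambda-closure:
From s13 via lambda: add s15.
From s15 via lambda: add s6.
From s6 via lambda: add s4, s5.
From s4 via lambda: add s9.
From s5 via lambda: add s2.
From s2 via lambda: add s11.
From s9 via lambda: add s14.
From s11 via lambda: add s0.
From s0 via lambda: add s1.
No new states can be added; the closed set is {s0, s1, s2, s4, s5, s6, s9, s11, s13, s14, s15}.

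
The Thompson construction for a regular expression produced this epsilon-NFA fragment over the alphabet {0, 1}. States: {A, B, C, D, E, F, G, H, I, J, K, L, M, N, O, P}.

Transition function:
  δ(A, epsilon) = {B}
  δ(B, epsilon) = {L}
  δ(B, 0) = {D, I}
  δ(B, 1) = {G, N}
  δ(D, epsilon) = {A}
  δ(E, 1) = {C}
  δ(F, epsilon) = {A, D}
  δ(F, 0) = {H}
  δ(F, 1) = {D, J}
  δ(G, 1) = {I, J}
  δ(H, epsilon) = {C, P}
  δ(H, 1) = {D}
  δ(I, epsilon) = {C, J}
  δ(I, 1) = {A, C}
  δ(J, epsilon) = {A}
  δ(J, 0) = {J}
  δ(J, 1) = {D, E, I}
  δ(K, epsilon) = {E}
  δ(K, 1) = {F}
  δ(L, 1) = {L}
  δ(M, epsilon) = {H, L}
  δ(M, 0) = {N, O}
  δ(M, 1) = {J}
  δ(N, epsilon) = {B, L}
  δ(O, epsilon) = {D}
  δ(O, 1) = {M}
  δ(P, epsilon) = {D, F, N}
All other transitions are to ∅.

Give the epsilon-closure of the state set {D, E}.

{A, B, D, E, L}

Start with {D, E}.
From D via epsilon: add A.
From A via epsilon: add B.
From B via epsilon: add L.
No new states can be added; the closed set is {A, B, D, E, L}.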